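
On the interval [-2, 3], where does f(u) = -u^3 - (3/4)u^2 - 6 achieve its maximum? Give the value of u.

-2

f'(u) = -3u^2 - (3/2)u, which vanishes at u = -1/2 and u = 0.
Evaluating at the critical points and endpoints: f(-2) = -1,  f(-1/2) = -97/16,  f(0) = -6,  f(3) = -159/4.
Hence the absolute maximum is -1 at u = -2.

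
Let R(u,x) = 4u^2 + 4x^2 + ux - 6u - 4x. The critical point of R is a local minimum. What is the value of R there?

-184/63

∂R/∂u = 8u + x - 6 = 0 and ∂R/∂x = u + 8x - 4 = 0, so (u, x) = (44/63, 26/63).
The Hessian has R_{uu} = 8, R_{xx} = 8, R_{ux} = 1, giving D = 63 > 0 with R_{uu} > 0, so the point is a local minimum.
R(44/63, 26/63) = -184/63.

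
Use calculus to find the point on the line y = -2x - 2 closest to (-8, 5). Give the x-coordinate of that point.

-22/5

Minimize D(x)^2 = (x + 8)^2 + (-2x - 7)^2.
d/dx[D^2] = 2(x + 8) + 2·(-2)·(-2x - 7) = 0 ⇒ x = -22/5.
Then y = 34/5 and the distance is √(81/5) ≈ 4.0249.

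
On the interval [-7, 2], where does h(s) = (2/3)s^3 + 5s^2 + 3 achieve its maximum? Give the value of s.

-5

Differentiating, h'(s) = 2s^2 + 10s; which vanishes at s = -5 and s = 0.
Compare values at every candidate in [-7, 2]: h(-7) = 58/3; h(-5) = 134/3; h(0) = 3; h(2) = 85/3.
Hence the absolute maximum is 134/3 at s = -5.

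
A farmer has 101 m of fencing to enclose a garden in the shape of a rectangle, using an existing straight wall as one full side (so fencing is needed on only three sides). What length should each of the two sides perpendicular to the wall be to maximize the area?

101/4

Let the sides perpendicular to the wall have length x and the parallel side y, so 2x + y = 101 and the area is A = xy = x(101 − 2x).
A'(x) = 101 − 4x = 0 gives x = 101/4, and A''(x) = −4 < 0 confirms a maximum.
Then y = 101 − 2·101/4 = 101/2 and A = 10201/8.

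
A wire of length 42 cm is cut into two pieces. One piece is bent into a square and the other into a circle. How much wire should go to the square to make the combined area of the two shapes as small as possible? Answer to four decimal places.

23.5242

Let x be the length used for the square. Square side x/4; circle radius (42−x)/(2π).
A(x) = (x/4)² + π·((42−x)/(2π))² = x²/16 + (42−x)²/(4π) for 0 ≤ x ≤ 42. A'(x) = x/8 − (42−x)/(2π) = 0 gives x = 4·42/(π+4) ≈ 23.5242.
A'' = 1/8 + 1/(2π) > 0, so this gives the minimum combined area; x ≈ 23.5242 cm to the square.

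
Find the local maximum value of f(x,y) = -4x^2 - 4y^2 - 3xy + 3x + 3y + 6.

∂f/∂x = -8x - 3y + 3 = 0 and ∂f/∂y = -3x - 8y + 3 = 0, so (x, y) = (3/11, 3/11).
The Hessian has f_{xx} = -8, f_{yy} = -8, f_{xy} = -3, giving D = 55 > 0 with f_{xx} < 0, so the point is a local maximum.
f(3/11, 3/11) = 75/11.

75/11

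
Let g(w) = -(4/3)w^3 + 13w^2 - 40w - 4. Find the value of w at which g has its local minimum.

Critical points: g'(w) = -4w^2 + 26w - 40 vanishes at w = 5/2, 4.
Second-derivative test with g''(w) = -8w + 26: g''(5/2) = 6 > 0 ⇒ local minimum; g''(4) = -6 < 0 ⇒ local maximum.
Thus g has its local minimum at w = 5/2, with value -523/12.

5/2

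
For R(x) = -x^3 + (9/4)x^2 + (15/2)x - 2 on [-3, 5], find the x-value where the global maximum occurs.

-3

The derivative is -3x^2 + (9/2)x + 15/2, which vanishes at x = -1 and x = 5/2.
Candidates: R(-3) = 91/4; R(-1) = -25/4; R(5/2) = 243/16; R(5) = -133/4.
So the maximum is R(-3) = 91/4.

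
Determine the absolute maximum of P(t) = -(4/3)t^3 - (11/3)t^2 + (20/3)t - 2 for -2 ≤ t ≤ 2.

34/81

Differentiating, P'(t) = -4t^2 - (22/3)t + 20/3; whose only zero in [-2, 2] is t = 2/3.
Evaluating at the critical points and endpoints: P(-2) = -58/3,  P(2/3) = 34/81,  P(2) = -14.
The maximum over the interval is 34/81, attained at t = 2/3.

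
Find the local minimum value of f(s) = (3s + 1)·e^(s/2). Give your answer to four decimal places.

-1.8684

Differentiating with the product rule gives f'(s) = ((3/2)s + 7/2)·e^(s/2). Since e^(s/2) > 0, the only critical point is s = -7/3.
f''(-7/3) has the same sign as 3/2 > 0, so this is a local minimum.
f(-7/3) = (-6)·e^(-7/6) ≈ -1.8684.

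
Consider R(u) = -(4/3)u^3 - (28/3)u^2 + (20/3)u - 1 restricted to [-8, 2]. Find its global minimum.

-101

The derivative is -4u^2 - (56/3)u + 20/3, which vanishes at u = -5 and u = 1/3.
Compare values at every candidate in [-8, 2]: R(-8) = 31, R(-5) = -101, R(1/3) = 11/81, R(2) = -107/3.
Hence the absolute minimum is -101 at u = -5.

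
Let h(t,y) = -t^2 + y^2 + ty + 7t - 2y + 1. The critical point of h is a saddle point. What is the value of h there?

∂h/∂t = -2t + y + 7 = 0 and ∂h/∂y = t + 2y - 2 = 0, so (t, y) = (16/5, -3/5).
The Hessian has h_{tt} = -2, h_{yy} = 2, h_{ty} = 1, giving D = -5 < 0, so the point is a saddle point.
h(16/5, -3/5) = 64/5.

64/5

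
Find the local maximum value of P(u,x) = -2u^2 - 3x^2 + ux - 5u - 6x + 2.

∂P/∂u = -4u + x - 5 = 0 and ∂P/∂x = u - 6x - 6 = 0, so (u, x) = (-36/23, -29/23).
The Hessian has P_{uu} = -4, P_{xx} = -6, P_{ux} = 1, giving D = 23 > 0 with P_{uu} < 0, so the point is a local maximum.
P(-36/23, -29/23) = 223/23.

223/23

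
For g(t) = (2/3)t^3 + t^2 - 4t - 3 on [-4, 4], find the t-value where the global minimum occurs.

-4

Differentiating, g'(t) = 2t^2 + 2t - 4; which vanishes at t = -2 and t = 1.
Candidates: g(-4) = -41/3,  g(-2) = 11/3,  g(1) = -16/3,  g(4) = 119/3.
So the minimum is g(-4) = -41/3.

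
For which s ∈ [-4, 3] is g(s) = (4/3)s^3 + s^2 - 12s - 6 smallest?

Differentiating, g'(s) = 4s^2 + 2s - 12; which vanishes at s = -2 and s = 3/2.
Candidates: g(-4) = -82/3; g(-2) = 34/3; g(3/2) = -69/4; g(3) = 3.
So the minimum is g(-4) = -82/3.

-4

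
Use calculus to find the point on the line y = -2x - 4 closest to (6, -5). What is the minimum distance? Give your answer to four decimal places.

4.9193

Minimize D(x)^2 = (x - 6)^2 + (-2x + 1)^2.
d/dx[D^2] = 2(x - 6) + 2·(-2)·(-2x + 1) = 0 ⇒ x = 8/5.
Then y = -36/5 and the distance is √(121/5) ≈ 4.9193.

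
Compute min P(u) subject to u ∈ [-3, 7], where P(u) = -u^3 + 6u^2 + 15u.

-8

P'(u) = -3u^2 + 12u + 15, which vanishes at u = -1 and u = 5.
Compare values at every candidate in [-3, 7]: P(-3) = 36; P(-1) = -8; P(5) = 100; P(7) = 56.
The minimum over the interval is -8, attained at u = -1.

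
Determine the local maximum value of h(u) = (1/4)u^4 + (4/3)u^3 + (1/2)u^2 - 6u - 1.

19/3

h'(u) = u^3 + 4u^2 + u - 6 = 0 at u = -3, -2, 1.
Second-derivative test with h''(u) = 3u^2 + 8u + 1: h''(-3) = 4 > 0 ⇒ local minimum; h''(-2) = -3 < 0 ⇒ local maximum; h''(1) = 12 > 0 ⇒ local minimum.
The local maximum is h(-2) = 19/3.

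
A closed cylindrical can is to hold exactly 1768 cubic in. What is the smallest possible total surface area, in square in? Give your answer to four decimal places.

809.4115

With radius r and height h, πr²h = 1768 so h = 1768/(πr²), and S(r) = 2πr² + 2πrh = 2πr² + 2·1768/r.
S'(r) = 4πr − 2·1768/r² = 0 ⇒ r³ = 1768/(2π), so r ≈ 6.5529 and h = 2r ≈ 13.1058.
S''(r) = 4π + 4·1768/r³ > 0, so this is the minimum; S ≈ 809.4115.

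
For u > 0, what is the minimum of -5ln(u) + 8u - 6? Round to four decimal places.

1.3500

g'(u) = -5/u + 8 = 0 gives u = 5/8.
g''(u) = 5/u², which is positive for u > 0, so this is a local minimum.
g(5/8) = -5·ln(5/8) + 5 - 6 ≈ 1.3500.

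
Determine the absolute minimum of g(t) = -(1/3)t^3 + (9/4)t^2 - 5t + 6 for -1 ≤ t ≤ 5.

Differentiating, g'(t) = -t^2 + (9/2)t - 5; which vanishes at t = 2 and t = 5/2.
Compare values at every candidate in [-1, 5]: g(-1) = 163/12; g(2) = 7/3; g(5/2) = 113/48; g(5) = -53/12.
The minimum over the interval is -53/12, attained at t = 5.

-53/12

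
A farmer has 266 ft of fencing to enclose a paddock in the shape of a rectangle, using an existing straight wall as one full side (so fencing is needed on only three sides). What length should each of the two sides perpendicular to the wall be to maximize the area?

Let the sides perpendicular to the wall have length x and the parallel side y, so 2x + y = 266 and the area is A = xy = x(266 − 2x).
A'(x) = 266 − 4x = 0 gives x = 133/2, and A''(x) = −4 < 0 confirms a maximum.
Then y = 266 − 2·133/2 = 133 and A = 17689/2.

133/2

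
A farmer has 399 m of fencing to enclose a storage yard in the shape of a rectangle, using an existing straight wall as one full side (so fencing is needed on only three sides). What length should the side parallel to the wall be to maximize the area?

Let the sides perpendicular to the wall have length x and the parallel side y, so 2x + y = 399 and the area is A = xy = x(399 − 2x).
A'(x) = 399 − 4x = 0 gives x = 399/4, and A''(x) = −4 < 0 confirms a maximum.
Then y = 399 − 2·399/4 = 399/2 and A = 159201/8.

399/2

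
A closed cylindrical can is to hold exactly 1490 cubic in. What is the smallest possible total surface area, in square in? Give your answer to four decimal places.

722.1688

With radius r and height h, πr²h = 1490 so h = 1490/(πr²), and S(r) = 2πr² + 2πrh = 2πr² + 2·1490/r.
S'(r) = 4πr − 2·1490/r² = 0 ⇒ r³ = 1490/(2π), so r ≈ 6.1897 and h = 2r ≈ 12.3794.
S''(r) = 4π + 4·1490/r³ > 0, so this is the minimum; S ≈ 722.1688.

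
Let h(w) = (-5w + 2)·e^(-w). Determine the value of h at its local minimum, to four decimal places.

Differentiating with the product rule gives h'(w) = (5w - 7)·e^(-w). Since e^(-w) > 0, the only critical point is w = 7/5.
h''(7/5) has the same sign as 5 > 0, so this is a local minimum.
h(7/5) = (-5)·e^(-7/5) ≈ -1.2330.

-1.2330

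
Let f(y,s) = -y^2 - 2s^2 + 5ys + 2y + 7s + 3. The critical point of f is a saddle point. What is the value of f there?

-76/17

∂f/∂y = -2y + 5s + 2 = 0 and ∂f/∂s = 5y - 4s + 7 = 0, so (y, s) = (-43/17, -24/17).
The Hessian has f_{yy} = -2, f_{ss} = -4, f_{ys} = 5, giving D = -17 < 0, so the point is a saddle point.
f(-43/17, -24/17) = -76/17.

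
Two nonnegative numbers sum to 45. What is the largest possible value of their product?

2025/4

With x + y = 45, the product is P(x) = x(45 − x).
P'(x) = 45 − 2x = 0 gives x = 45/2; P'' = −2 < 0, so this is the maximum.
P = 45/2·45/2 = 2025/4.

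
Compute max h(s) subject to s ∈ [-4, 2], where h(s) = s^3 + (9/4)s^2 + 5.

The derivative is 3s^2 + (9/2)s, which vanishes at s = -3/2 and s = 0.
Candidates: h(-4) = -23,  h(-3/2) = 107/16,  h(0) = 5,  h(2) = 22.
Hence the absolute maximum is 22 at s = 2.

22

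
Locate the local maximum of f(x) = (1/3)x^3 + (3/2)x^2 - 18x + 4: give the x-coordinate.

-6

f'(x) = x^2 + 3x - 18 = 0 at x = -6, 3.
Since f''(x) = 2x + 3, we get f''(-6) = -9 < 0 ⇒ local maximum; f''(3) = 9 > 0 ⇒ local minimum.
The local maximum is f(-6) = 94.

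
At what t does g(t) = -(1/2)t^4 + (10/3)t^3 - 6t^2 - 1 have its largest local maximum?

g'(t) = -2t^3 + 10t^2 - 12t. Setting g'(t) = 0 gives t ∈ {0, 2, 3}.
Since g''(t) = -6t^2 + 20t - 12, we get g''(0) = -12 < 0 ⇒ local maximum; g''(2) = 4 > 0 ⇒ local minimum; g''(3) = -6 < 0 ⇒ local maximum.
So the largest local maximum value is g(0) = -1.

0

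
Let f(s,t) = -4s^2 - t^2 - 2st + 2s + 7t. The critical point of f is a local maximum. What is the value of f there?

∂f/∂s = -8s - 2t + 2 = 0 and ∂f/∂t = -2s - 2t + 7 = 0, so (s, t) = (-5/6, 13/3).
The Hessian has f_{ss} = -8, f_{tt} = -2, f_{st} = -2, giving D = 12 > 0 with f_{ss} < 0, so the point is a local maximum.
f(-5/6, 13/3) = 43/3.

43/3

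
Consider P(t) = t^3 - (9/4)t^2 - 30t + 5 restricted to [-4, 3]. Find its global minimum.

Differentiating, P'(t) = 3t^2 - (9/2)t - 30; whose only zero in [-4, 3] is t = -5/2.
Candidates: P(-4) = 25; P(-5/2) = 805/16; P(3) = -313/4.
The minimum over the interval is -313/4, attained at t = 3.

-313/4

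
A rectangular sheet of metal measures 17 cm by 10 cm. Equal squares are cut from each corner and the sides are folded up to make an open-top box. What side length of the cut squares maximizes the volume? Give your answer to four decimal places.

With cut size x, the volume is V(x) = x(17 − 2x)(10 − 2x) for 0 < x < 5.
V'(x) = 12x^2 − 108x + 170. Setting V'(x) = 0 gives x ≈ 2.0336 (the root in (0, 5)).
V''(x) = 24x − 108 is negative there, so this is the maximum; V ≈ 156.0335.

2.0336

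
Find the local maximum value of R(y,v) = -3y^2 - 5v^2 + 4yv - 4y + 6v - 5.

∂R/∂y = -6y + 4v - 4 = 0 and ∂R/∂v = 4y - 10v + 6 = 0, so (y, v) = (-4/11, 5/11).
The Hessian has R_{yy} = -6, R_{vv} = -10, R_{yv} = 4, giving D = 44 > 0 with R_{yy} < 0, so the point is a local maximum.
R(-4/11, 5/11) = -32/11.

-32/11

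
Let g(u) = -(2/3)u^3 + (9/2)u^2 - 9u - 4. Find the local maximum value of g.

-17/2

Critical points: g'(u) = -2u^2 + 9u - 9 vanishes at u = 3/2, 3.
Since g''(u) = -4u + 9, we get g''(3/2) = 3 > 0 ⇒ local minimum; g''(3) = -3 < 0 ⇒ local maximum.
Thus g has its local maximum at u = 3, with value -17/2.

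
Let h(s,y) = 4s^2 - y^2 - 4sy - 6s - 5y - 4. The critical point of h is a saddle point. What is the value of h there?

∂h/∂s = 8s - 4y - 6 = 0 and ∂h/∂y = -4s - 2y - 5 = 0, so (s, y) = (-1/4, -2).
The Hessian has h_{ss} = 8, h_{yy} = -2, h_{sy} = -4, giving D = -32 < 0, so the point is a saddle point.
h(-1/4, -2) = 7/4.

7/4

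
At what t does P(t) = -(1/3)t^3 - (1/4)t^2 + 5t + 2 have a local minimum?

P'(t) = -t^2 - (1/2)t + 5. Setting P'(t) = 0 gives t ∈ {-5/2, 2}.
P''(t) = -2t - 1/2. P''(-5/2) = 9/2 > 0 ⇒ local minimum; P''(2) = -9/2 < 0 ⇒ local maximum.
The local minimum is P(-5/2) = -329/48.

-5/2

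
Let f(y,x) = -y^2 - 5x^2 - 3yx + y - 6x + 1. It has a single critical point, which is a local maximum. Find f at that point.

70/11

∂f/∂y = -2y - 3x + 1 = 0 and ∂f/∂x = -3y - 10x - 6 = 0, so (y, x) = (28/11, -15/11).
The Hessian has f_{yy} = -2, f_{xx} = -10, f_{yx} = -3, giving D = 11 > 0 with f_{yy} < 0, so the point is a local maximum.
f(28/11, -15/11) = 70/11.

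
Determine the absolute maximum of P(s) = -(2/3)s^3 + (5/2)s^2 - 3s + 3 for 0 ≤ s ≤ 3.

The derivative is -2s^2 + 5s - 3, which vanishes at s = 1 and s = 3/2.
Candidates: P(0) = 3, P(1) = 11/6, P(3/2) = 15/8, P(3) = -3/2.
Hence the absolute maximum is 3 at s = 0.

3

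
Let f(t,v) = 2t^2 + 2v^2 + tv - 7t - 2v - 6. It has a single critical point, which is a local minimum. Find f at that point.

∂f/∂t = 4t + v - 7 = 0 and ∂f/∂v = t + 4v - 2 = 0, so (t, v) = (26/15, 1/15).
The Hessian has f_{tt} = 4, f_{vv} = 4, f_{tv} = 1, giving D = 15 > 0 with f_{tt} > 0, so the point is a local minimum.
f(26/15, 1/15) = -182/15.

-182/15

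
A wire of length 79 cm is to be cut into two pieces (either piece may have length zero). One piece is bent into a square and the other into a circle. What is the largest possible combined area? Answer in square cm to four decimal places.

Let x be the length used for the square. Square side x/4; circle radius (79−x)/(2π).
A(x) = (x/4)² + π·((79−x)/(2π))² = x²/16 + (79−x)²/(4π) for 0 ≤ x ≤ 79. A'(x) = x/8 − (79−x)/(2π) = 0 gives x = 4·79/(π+4) ≈ 44.2478.
A'' > 0, so the interior critical point is a minimum; the maximum is at an endpoint. A(0) = 496.6430 and A(79) = 390.0625, so the largest area is 496.6430.

496.6430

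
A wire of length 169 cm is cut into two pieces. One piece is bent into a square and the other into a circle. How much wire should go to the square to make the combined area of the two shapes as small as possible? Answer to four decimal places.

Let x be the length used for the square. Square side x/4; circle radius (169−x)/(2π).
A(x) = (x/4)² + π·((169−x)/(2π))² = x²/16 + (169−x)²/(4π) for 0 ≤ x ≤ 169. A'(x) = x/8 − (169−x)/(2π) = 0 gives x = 4·169/(π+4) ≈ 94.6568.
A'' = 1/8 + 1/(2π) > 0, so this gives the minimum combined area; x ≈ 94.6568 cm to the square.

94.6568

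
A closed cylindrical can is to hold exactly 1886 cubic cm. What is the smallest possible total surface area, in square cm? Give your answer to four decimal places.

845.0369

With radius r and height h, πr²h = 1886 so h = 1886/(πr²), and S(r) = 2πr² + 2πrh = 2πr² + 2·1886/r.
S'(r) = 4πr − 2·1886/r² = 0 ⇒ r³ = 1886/(2π), so r ≈ 6.6956 and h = 2r ≈ 13.3911.
S''(r) = 4π + 4·1886/r³ > 0, so this is the minimum; S ≈ 845.0369.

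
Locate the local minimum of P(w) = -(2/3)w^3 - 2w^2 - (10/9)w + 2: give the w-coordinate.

-5/3

P'(w) = -2w^2 - 4w - 10/9 = 0 at w = -5/3, -1/3.
Since P''(w) = -4w - 4, we get P''(-5/3) = 8/3 > 0 ⇒ local minimum; P''(-1/3) = -8/3 < 0 ⇒ local maximum.
Thus P has its local minimum at w = -5/3, with value 112/81.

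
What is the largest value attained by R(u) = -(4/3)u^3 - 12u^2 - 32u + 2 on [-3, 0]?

86/3

Differentiating, R'(u) = -4u^2 - 24u - 32; whose only zero in [-3, 0] is u = -2.
Compare values at every candidate in [-3, 0]: R(-3) = 26; R(-2) = 86/3; R(0) = 2.
So the maximum is R(-2) = 86/3.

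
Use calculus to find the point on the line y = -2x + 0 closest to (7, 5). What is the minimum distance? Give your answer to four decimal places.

8.4971

Minimize D(x)^2 = (x - 7)^2 + (-2x - 5)^2.
d/dx[D^2] = 2(x - 7) + 2·(-2)·(-2x - 5) = 0 ⇒ x = -3/5.
Then y = 6/5 and the distance is √(361/5) ≈ 8.4971.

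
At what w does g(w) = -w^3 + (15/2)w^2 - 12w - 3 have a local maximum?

Critical points: g'(w) = -3w^2 + 15w - 12 vanishes at w = 1, 4.
g''(w) = -6w + 15. g''(1) = 9 > 0 ⇒ local minimum; g''(4) = -9 < 0 ⇒ local maximum.
Thus g has its local maximum at w = 4, with value 5.

4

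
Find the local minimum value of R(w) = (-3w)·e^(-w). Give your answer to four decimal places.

-1.1036

R'(w) = (-3)·e^(-w) + (-3w)·(-1)·e^(-w) = (3w - 3)·e^(-w). Since e^(-w) > 0, the only critical point is w = 1.
R''(1) has the same sign as 3 > 0, so this is a local minimum.
R(1) = (-3)·e^(-1) ≈ -1.1036.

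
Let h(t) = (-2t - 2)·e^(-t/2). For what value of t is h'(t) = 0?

h'(t) = (-2)·e^(-t/2) + (-2t - 2)·(-1/2)·e^(-t/2) = (t - 1)·e^(-t/2). Since e^(-t/2) > 0, the only critical point is t = 1.
h''(1) has the same sign as 1 > 0, so this is a local minimum.
h(1) = (-4)·e^(-1/2) ≈ -2.4261.

1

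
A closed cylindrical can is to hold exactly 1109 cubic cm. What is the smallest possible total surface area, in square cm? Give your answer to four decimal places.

With radius r and height h, πr²h = 1109 so h = 1109/(πr²), and S(r) = 2πr² + 2πrh = 2πr² + 2·1109/r.
S'(r) = 4πr − 2·1109/r² = 0 ⇒ r³ = 1109/(2π), so r ≈ 5.6094 and h = 2r ≈ 11.2188.
S''(r) = 4π + 4·1109/r³ > 0, so this is the minimum; S ≈ 593.1104.

593.1104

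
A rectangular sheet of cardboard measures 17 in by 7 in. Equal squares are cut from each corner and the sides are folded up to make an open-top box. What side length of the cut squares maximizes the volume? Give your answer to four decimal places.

With cut size x, the volume is V(x) = x(17 − 2x)(7 − 2x) for 0 < x < 3.5.
V'(x) = 12x^2 − 96x + 119. Setting V'(x) = 0 gives x ≈ 1.5336 (the root in (0, 3.5)).
V''(x) = 24x − 96 is negative there, so this is the maximum; V ≈ 84.0335.

1.5336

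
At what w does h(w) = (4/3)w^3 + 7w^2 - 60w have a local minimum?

h'(w) = 4w^2 + 14w - 60. Setting h'(w) = 0 gives w ∈ {-6, 5/2}.
Second-derivative test with h''(w) = 8w + 14: h''(-6) = -34 < 0 ⇒ local maximum; h''(5/2) = 34 > 0 ⇒ local minimum.
Thus h has its local minimum at w = 5/2, with value -1025/12.

5/2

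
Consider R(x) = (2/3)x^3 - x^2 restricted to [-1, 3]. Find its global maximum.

9

Differentiating, R'(x) = 2x^2 - 2x; which vanishes at x = 0 and x = 1.
Evaluating at the critical points and endpoints: R(-1) = -5/3, R(0) = 0, R(1) = -1/3, R(3) = 9.
Hence the absolute maximum is 9 at x = 3.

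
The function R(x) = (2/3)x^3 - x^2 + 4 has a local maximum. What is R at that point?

Critical points: R'(x) = 2x^2 - 2x vanishes at x = 0, 1.
Second-derivative test with R''(x) = 4x - 2: R''(0) = -2 < 0 ⇒ local maximum; R''(1) = 2 > 0 ⇒ local minimum.
Thus R has its local maximum at x = 0, with value 4.

4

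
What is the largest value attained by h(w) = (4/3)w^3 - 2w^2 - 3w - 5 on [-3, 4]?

Differentiating, h'(w) = 4w^2 - 4w - 3; which vanishes at w = -1/2 and w = 3/2.
Candidates: h(-3) = -50; h(-1/2) = -25/6; h(3/2) = -19/2; h(4) = 109/3.
The maximum over the interval is 109/3, attained at w = 4.

109/3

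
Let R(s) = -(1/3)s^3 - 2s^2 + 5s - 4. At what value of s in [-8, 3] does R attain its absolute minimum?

Differentiating, R'(s) = -s^2 - 4s + 5; which vanishes at s = -5 and s = 1.
Candidates: R(-8) = -4/3; R(-5) = -112/3; R(1) = -4/3; R(3) = -16.
Hence the absolute minimum is -112/3 at s = -5.

-5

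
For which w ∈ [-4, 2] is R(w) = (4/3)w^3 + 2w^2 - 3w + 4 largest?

Differentiating, R'(w) = 4w^2 + 4w - 3; which vanishes at w = -3/2 and w = 1/2.
Candidates: R(-4) = -112/3, R(-3/2) = 17/2, R(1/2) = 19/6, R(2) = 50/3.
The maximum over the interval is 50/3, attained at w = 2.

2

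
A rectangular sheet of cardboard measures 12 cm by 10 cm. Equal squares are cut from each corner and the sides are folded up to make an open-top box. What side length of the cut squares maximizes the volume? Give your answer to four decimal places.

1.8107

With cut size x, the volume is V(x) = x(12 − 2x)(10 − 2x) for 0 < x < 5.
V'(x) = 12x^2 − 88x + 120. Setting V'(x) = 0 gives x ≈ 1.8107 (the root in (0, 5)).
V''(x) = 24x − 88 is negative there, so this is the maximum; V ≈ 96.7706.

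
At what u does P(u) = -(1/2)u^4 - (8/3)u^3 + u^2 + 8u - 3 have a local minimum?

P'(u) = -2u^3 - 8u^2 + 2u + 8 = 0 at u = -4, -1, 1.
Second-derivative test with P''(u) = -6u^2 - 16u + 2: P''(-4) = -30 < 0 ⇒ local maximum; P''(-1) = 12 > 0 ⇒ local minimum; P''(1) = -20 < 0 ⇒ local maximum.
Thus P has its local minimum at u = -1, with value -47/6.

-1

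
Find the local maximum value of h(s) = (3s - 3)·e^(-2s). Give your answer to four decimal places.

h'(s) = 3·e^(-2s) + (3s - 3)·(-2)·e^(-2s) = (-6s + 9)·e^(-2s). Since e^(-2s) > 0, the only critical point is s = 3/2.
h''(3/2) has the same sign as -6 < 0, so this is a local maximum.
h(3/2) = (3/2)·e^(-3) ≈ 0.0747.

0.0747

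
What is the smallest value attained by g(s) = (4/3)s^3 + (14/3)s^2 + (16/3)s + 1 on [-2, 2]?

g'(s) = 4s^2 + (28/3)s + 16/3, which vanishes at s = -4/3 and s = -1.
Evaluating at the critical points and endpoints: g(-2) = -5/3,  g(-4/3) = -79/81,  g(-1) = -1,  g(2) = 41.
So the minimum is g(-2) = -5/3.

-5/3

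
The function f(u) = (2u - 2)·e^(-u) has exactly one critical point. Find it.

Differentiating with the product rule gives f'(u) = (-2u + 4)·e^(-u). Since e^(-u) > 0, the only critical point is u = 2.
f''(2) has the same sign as -2 < 0, so this is a local maximum.
f(2) = (2)·e^(-2) ≈ 0.2707.

2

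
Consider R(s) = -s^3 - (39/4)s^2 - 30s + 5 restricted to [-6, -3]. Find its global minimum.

33

The derivative is -3s^2 - (39/2)s - 30, whose only zero in [-6, -3] is s = -4.
Evaluating at the critical points and endpoints: R(-6) = 50, R(-4) = 33, R(-3) = 137/4.
Hence the absolute minimum is 33 at s = -4.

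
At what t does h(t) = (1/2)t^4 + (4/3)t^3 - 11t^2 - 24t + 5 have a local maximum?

-1

h'(t) = 2t^3 + 4t^2 - 22t - 24 = 0 at t = -4, -1, 3.
h''(t) = 6t^2 + 8t - 22. h''(-4) = 42 > 0 ⇒ local minimum; h''(-1) = -24 < 0 ⇒ local maximum; h''(3) = 56 > 0 ⇒ local minimum.
So the local maximum value is h(-1) = 103/6.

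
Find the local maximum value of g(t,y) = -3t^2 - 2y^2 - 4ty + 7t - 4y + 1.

∂g/∂t = -6t - 4y + 7 = 0 and ∂g/∂y = -4t - 4y - 4 = 0, so (t, y) = (11/2, -13/2).
The Hessian has g_{tt} = -6, g_{yy} = -4, g_{ty} = -4, giving D = 8 > 0 with g_{tt} < 0, so the point is a local maximum.
g(11/2, -13/2) = 133/4.

133/4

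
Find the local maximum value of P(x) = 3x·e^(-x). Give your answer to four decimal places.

1.1036

Differentiating with the product rule gives P'(x) = (-3x + 3)·e^(-x). Since e^(-x) > 0, the only critical point is x = 1.
P''(1) has the same sign as -3 < 0, so this is a local maximum.
P(1) = (3)·e^(-1) ≈ 1.1036.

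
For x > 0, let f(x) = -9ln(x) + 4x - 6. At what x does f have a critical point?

9/4

f'(x) = -9/x + 4 = 0 gives x = 9/4.
f''(x) = 9/x², which is positive for x > 0, so this is a local minimum.
f(9/4) = -9·ln(9/4) + 9 - 6 ≈ -4.2984.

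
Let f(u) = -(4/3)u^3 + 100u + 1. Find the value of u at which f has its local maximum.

f'(u) = -4u^2 + 100. Setting f'(u) = 0 gives u ∈ {-5, 5}.
Since f''(u) = -8u, we get f''(-5) = 40 > 0 ⇒ local minimum; f''(5) = -40 < 0 ⇒ local maximum.
Thus f has its local maximum at u = 5, with value 1003/3.

5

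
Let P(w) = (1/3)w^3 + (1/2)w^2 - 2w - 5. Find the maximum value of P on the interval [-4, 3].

5/2

Differentiating, P'(w) = w^2 + w - 2; which vanishes at w = -2 and w = 1.
Candidates: P(-4) = -31/3; P(-2) = -5/3; P(1) = -37/6; P(3) = 5/2.
Hence the absolute maximum is 5/2 at w = 3.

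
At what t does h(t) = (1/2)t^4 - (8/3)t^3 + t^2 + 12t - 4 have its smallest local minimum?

h'(t) = 2t^3 - 8t^2 + 2t + 12 = 0 at t = -1, 2, 3.
h''(t) = 6t^2 - 16t + 2. h''(-1) = 24 > 0 ⇒ local minimum; h''(2) = -6 < 0 ⇒ local maximum; h''(3) = 8 > 0 ⇒ local minimum.
So the smallest local minimum value is h(-1) = -71/6.

-1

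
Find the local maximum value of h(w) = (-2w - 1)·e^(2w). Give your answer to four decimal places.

0.1353

By the product rule, h'(w) = (-4w - 4)·e^(2w). Since e^(2w) > 0, the only critical point is w = -1.
h''(-1) has the same sign as -4 < 0, so this is a local maximum.
h(-1) = (1)·e^(-2) ≈ 0.1353.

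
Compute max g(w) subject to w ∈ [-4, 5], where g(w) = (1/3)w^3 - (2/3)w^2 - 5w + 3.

643/81

The derivative is w^2 - (4/3)w - 5, which vanishes at w = -5/3 and w = 3.
Candidates: g(-4) = -9, g(-5/3) = 643/81, g(3) = -9, g(5) = 3.
The maximum over the interval is 643/81, attained at w = -5/3.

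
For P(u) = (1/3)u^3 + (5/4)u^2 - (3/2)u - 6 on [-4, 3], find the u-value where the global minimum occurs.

The derivative is u^2 + (5/2)u - 3/2, which vanishes at u = -3 and u = 1/2.
Compare values at every candidate in [-4, 3]: P(-4) = -4/3; P(-3) = 3/4; P(1/2) = -307/48; P(3) = 39/4.
The minimum over the interval is -307/48, attained at u = 1/2.

1/2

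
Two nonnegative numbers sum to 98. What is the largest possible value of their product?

2401

With x + y = 98, the product is P(x) = x(98 − x).
P'(x) = 98 − 2x = 0 gives x = 49; P'' = −2 < 0, so this is the maximum.
P = 49·49 = 2401.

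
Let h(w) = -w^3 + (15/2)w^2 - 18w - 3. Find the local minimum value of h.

h'(w) = -3w^2 + 15w - 18. Setting h'(w) = 0 gives w ∈ {2, 3}.
Second-derivative test with h''(w) = -6w + 15: h''(2) = 3 > 0 ⇒ local minimum; h''(3) = -3 < 0 ⇒ local maximum.
The local minimum is h(2) = -17.

-17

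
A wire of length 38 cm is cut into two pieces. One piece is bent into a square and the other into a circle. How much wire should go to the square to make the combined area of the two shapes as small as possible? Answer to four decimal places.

21.2838

Let x be the length used for the square. Square side x/4; circle radius (38−x)/(2π).
A(x) = (x/4)² + π·((38−x)/(2π))² = x²/16 + (38−x)²/(4π) for 0 ≤ x ≤ 38. A'(x) = x/8 − (38−x)/(2π) = 0 gives x = 4·38/(π+4) ≈ 21.2838.
A'' = 1/8 + 1/(2π) > 0, so this gives the minimum combined area; x ≈ 21.2838 cm to the square.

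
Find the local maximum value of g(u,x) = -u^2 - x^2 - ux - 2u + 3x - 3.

∂g/∂u = -2u - x - 2 = 0 and ∂g/∂x = -u - 2x + 3 = 0, so (u, x) = (-7/3, 8/3).
The Hessian has g_{uu} = -2, g_{xx} = -2, g_{ux} = -1, giving D = 3 > 0 with g_{uu} < 0, so the point is a local maximum.
g(-7/3, 8/3) = 10/3.

10/3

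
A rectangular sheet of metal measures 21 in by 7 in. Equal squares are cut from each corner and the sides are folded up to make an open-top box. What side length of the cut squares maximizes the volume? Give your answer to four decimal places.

With cut size x, the volume is V(x) = x(21 − 2x)(7 − 2x) for 0 < x < 3.5.
V'(x) = 12x^2 − 112x + 147. Setting V'(x) = 0 gives x ≈ 1.5800 (the root in (0, 3.5)).
V''(x) = 24x − 112 is negative there, so this is the maximum; V ≈ 108.2388.

1.5800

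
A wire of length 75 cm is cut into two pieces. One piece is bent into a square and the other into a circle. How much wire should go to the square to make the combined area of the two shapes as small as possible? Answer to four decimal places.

Let x be the length used for the square. Square side x/4; circle radius (75−x)/(2π).
A(x) = (x/4)² + π·((75−x)/(2π))² = x²/16 + (75−x)²/(4π) for 0 ≤ x ≤ 75. A'(x) = x/8 − (75−x)/(2π) = 0 gives x = 4·75/(π+4) ≈ 42.0074.
A'' = 1/8 + 1/(2π) > 0, so this gives the minimum combined area; x ≈ 42.0074 cm to the square.

42.0074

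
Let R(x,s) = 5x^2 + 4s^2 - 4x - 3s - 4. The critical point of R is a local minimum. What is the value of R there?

∂R/∂x = 10x - 4 = 0 and ∂R/∂s = 8s - 3 = 0, so (x, s) = (2/5, 3/8).
The Hessian has R_{xx} = 10, R_{ss} = 8, R_{xs} = 0, giving D = 80 > 0 with R_{xx} > 0, so the point is a local minimum.
R(2/5, 3/8) = -429/80.

-429/80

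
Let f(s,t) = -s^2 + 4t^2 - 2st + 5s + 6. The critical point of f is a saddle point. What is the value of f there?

11

∂f/∂s = -2s - 2t + 5 = 0 and ∂f/∂t = -2s + 8t = 0, so (s, t) = (2, 1/2).
The Hessian has f_{ss} = -2, f_{tt} = 8, f_{st} = -2, giving D = -20 < 0, so the point is a saddle point.
f(2, 1/2) = 11.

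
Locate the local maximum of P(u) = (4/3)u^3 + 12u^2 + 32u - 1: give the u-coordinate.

-4

P'(u) = 4u^2 + 24u + 32. Setting P'(u) = 0 gives u ∈ {-4, -2}.
Since P''(u) = 8u + 24, we get P''(-4) = -8 < 0 ⇒ local maximum; P''(-2) = 8 > 0 ⇒ local minimum.
Thus P has its local maximum at u = -4, with value -67/3.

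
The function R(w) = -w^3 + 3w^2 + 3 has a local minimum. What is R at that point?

R'(w) = -3w^2 + 6w = 0 at w = 0, 2.
Second-derivative test with R''(w) = -6w + 6: R''(0) = 6 > 0 ⇒ local minimum; R''(2) = -6 < 0 ⇒ local maximum.
The local minimum is R(0) = 3.

3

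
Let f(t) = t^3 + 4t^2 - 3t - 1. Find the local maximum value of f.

17

Critical points: f'(t) = 3t^2 + 8t - 3 vanishes at t = -3, 1/3.
Second-derivative test with f''(t) = 6t + 8: f''(-3) = -10 < 0 ⇒ local maximum; f''(1/3) = 10 > 0 ⇒ local minimum.
So the local maximum value is f(-3) = 17.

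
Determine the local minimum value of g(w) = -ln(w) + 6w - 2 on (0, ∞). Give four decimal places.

0.7918

g'(w) = -1/w + 6 = 0 gives w = 1/6.
g''(w) = 1/w², which is positive for w > 0, so this is a local minimum.
g(1/6) = -1·ln(1/6) + 1 - 2 ≈ 0.7918.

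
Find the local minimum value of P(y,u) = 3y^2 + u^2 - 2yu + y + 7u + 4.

-65/4

∂P/∂y = 6y - 2u + 1 = 0 and ∂P/∂u = -2y + 2u + 7 = 0, so (y, u) = (-2, -11/2).
The Hessian has P_{yy} = 6, P_{uu} = 2, P_{yu} = -2, giving D = 8 > 0 with P_{yy} > 0, so the point is a local minimum.
P(-2, -11/2) = -65/4.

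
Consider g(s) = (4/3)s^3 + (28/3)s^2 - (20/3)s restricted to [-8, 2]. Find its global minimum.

The derivative is 4s^2 + (56/3)s - 20/3, which vanishes at s = -5 and s = 1/3.
Compare values at every candidate in [-8, 2]: g(-8) = -32, g(-5) = 100, g(1/3) = -92/81, g(2) = 104/3.
So the minimum is g(-8) = -32.

-32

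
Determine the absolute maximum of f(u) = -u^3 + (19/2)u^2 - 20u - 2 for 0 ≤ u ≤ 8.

21/2

The derivative is -3u^2 + 19u - 20, which vanishes at u = 4/3 and u = 5.
Evaluating at the critical points and endpoints: f(0) = -2, f(4/3) = -382/27, f(5) = 21/2, f(8) = -66.
So the maximum is f(5) = 21/2.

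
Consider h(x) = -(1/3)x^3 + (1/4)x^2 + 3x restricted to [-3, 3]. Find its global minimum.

Differentiating, h'(x) = -x^2 + (1/2)x + 3; which vanishes at x = -3/2 and x = 2.
Candidates: h(-3) = 9/4,  h(-3/2) = -45/16,  h(2) = 13/3,  h(3) = 9/4.
So the minimum is h(-3/2) = -45/16.

-45/16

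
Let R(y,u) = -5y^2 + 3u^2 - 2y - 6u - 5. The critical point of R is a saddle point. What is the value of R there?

∂R/∂y = -10y - 2 = 0 and ∂R/∂u = 6u - 6 = 0, so (y, u) = (-1/5, 1).
The Hessian has R_{yy} = -10, R_{uu} = 6, R_{yu} = 0, giving D = -60 < 0, so the point is a saddle point.
R(-1/5, 1) = -39/5.

-39/5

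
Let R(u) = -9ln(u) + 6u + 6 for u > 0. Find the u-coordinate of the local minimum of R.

3/2

R'(u) = -9/u + 6 = 0 gives u = 3/2.
R''(u) = 9/u², which is positive for u > 0, so this is a local minimum.
R(3/2) = -9·ln(3/2) + 9 + 6 ≈ 11.3508.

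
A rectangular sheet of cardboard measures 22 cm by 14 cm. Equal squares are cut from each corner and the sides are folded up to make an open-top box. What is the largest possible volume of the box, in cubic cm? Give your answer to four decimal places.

385.7362

With cut size x, the volume is V(x) = x(22 − 2x)(14 − 2x) for 0 < x < 7.
V'(x) = 12x^2 − 144x + 308. Setting V'(x) = 0 gives x ≈ 2.7854 (the root in (0, 7)).
V''(x) = 24x − 144 is negative there, so this is the maximum; V ≈ 385.7362.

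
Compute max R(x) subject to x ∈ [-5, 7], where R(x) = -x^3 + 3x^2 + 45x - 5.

The derivative is -3x^2 + 6x + 45, which vanishes at x = -3 and x = 5.
Evaluating at the critical points and endpoints: R(-5) = -30,  R(-3) = -86,  R(5) = 170,  R(7) = 114.
So the maximum is R(5) = 170.

170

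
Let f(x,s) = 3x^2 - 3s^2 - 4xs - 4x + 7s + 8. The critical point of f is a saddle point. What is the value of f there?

31/4

∂f/∂x = 6x - 4s - 4 = 0 and ∂f/∂s = -4x - 6s + 7 = 0, so (x, s) = (1, 1/2).
The Hessian has f_{xx} = 6, f_{ss} = -6, f_{xs} = -4, giving D = -52 < 0, so the point is a saddle point.
f(1, 1/2) = 31/4.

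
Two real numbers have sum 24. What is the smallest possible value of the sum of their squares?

With a + b = 24, a^2 + b^2 = a^2 + (24 − a)^2.
The derivative 2a − 2(24 − a) = 4a − 48 vanishes at a = 12; second derivative 4 > 0, a minimum.
The minimum is 2·(12)^2 = 288.

288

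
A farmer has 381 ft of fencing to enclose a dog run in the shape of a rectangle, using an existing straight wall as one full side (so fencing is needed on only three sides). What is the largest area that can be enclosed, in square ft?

Let the sides perpendicular to the wall have length x and the parallel side y, so 2x + y = 381 and the area is A = xy = x(381 − 2x).
A'(x) = 381 − 4x = 0 gives x = 381/4, and A''(x) = −4 < 0 confirms a maximum.
Then y = 381 − 2·381/4 = 381/2 and A = 145161/8.

145161/8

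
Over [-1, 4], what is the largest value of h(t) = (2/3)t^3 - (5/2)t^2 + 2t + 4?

h'(t) = 2t^2 - 5t + 2, which vanishes at t = 1/2 and t = 2.
Candidates: h(-1) = -7/6; h(1/2) = 107/24; h(2) = 10/3; h(4) = 44/3.
So the maximum is h(4) = 44/3.

44/3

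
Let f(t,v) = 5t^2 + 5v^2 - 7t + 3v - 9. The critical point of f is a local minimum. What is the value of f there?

-119/10

∂f/∂t = 10t - 7 = 0 and ∂f/∂v = 10v + 3 = 0, so (t, v) = (7/10, -3/10).
The Hessian has f_{tt} = 10, f_{vv} = 10, f_{tv} = 0, giving D = 100 > 0 with f_{tt} > 0, so the point is a local minimum.
f(7/10, -3/10) = -119/10.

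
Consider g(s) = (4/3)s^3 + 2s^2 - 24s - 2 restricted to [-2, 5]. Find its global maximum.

The derivative is 4s^2 + 4s - 24, whose only zero in [-2, 5] is s = 2.
Compare values at every candidate in [-2, 5]: g(-2) = 130/3,  g(2) = -94/3,  g(5) = 284/3.
So the maximum is g(5) = 284/3.

284/3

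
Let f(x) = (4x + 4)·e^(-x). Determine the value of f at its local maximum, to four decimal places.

f'(x) = 4·e^(-x) + (4x + 4)·(-1)·e^(-x) = (-4x)·e^(-x). Since e^(-x) > 0, the only critical point is x = 0.
f''(0) has the same sign as -4 < 0, so this is a local maximum.
f(0) = (4)·e^(0) ≈ 4.0000.

4.0000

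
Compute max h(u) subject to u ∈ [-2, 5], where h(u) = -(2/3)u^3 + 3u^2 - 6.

34/3

h'(u) = -2u^2 + 6u, which vanishes at u = 0 and u = 3.
Compare values at every candidate in [-2, 5]: h(-2) = 34/3,  h(0) = -6,  h(3) = 3,  h(5) = -43/3.
Hence the absolute maximum is 34/3 at u = -2.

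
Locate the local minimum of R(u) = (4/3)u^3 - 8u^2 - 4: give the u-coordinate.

4

R'(u) = 4u^2 - 16u = 0 at u = 0, 4.
R''(u) = 8u - 16. R''(0) = -16 < 0 ⇒ local maximum; R''(4) = 16 > 0 ⇒ local minimum.
The local minimum is R(4) = -140/3.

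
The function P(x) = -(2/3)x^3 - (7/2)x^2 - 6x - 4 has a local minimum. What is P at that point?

Critical points: P'(x) = -2x^2 - 7x - 6 vanishes at x = -2, -3/2.
Second-derivative test with P''(x) = -4x - 7: P''(-2) = 1 > 0 ⇒ local minimum; P''(-3/2) = -1 < 0 ⇒ local maximum.
So the local minimum value is P(-2) = -2/3.

-2/3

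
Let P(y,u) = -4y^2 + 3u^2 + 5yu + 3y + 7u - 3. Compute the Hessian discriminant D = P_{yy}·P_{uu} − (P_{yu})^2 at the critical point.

-73

∂P/∂y = -8y + 5u + 3 = 0 and ∂P/∂u = 5y + 6u + 7 = 0, so (y, u) = (-17/73, -71/73).
The Hessian has P_{yy} = -8, P_{uu} = 6, P_{yu} = 5, giving D = -73 < 0, so the point is a saddle point.
D = (-8)·(6) − (5)^2 = -73.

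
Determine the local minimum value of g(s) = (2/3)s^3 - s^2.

-1/3

Critical points: g'(s) = 2s^2 - 2s vanishes at s = 0, 1.
g''(s) = 4s - 2. g''(0) = -2 < 0 ⇒ local maximum; g''(1) = 2 > 0 ⇒ local minimum.
So the local minimum value is g(1) = -1/3.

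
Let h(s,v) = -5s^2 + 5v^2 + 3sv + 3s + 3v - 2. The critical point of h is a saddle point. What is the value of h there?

∂h/∂s = -10s + 3v + 3 = 0 and ∂h/∂v = 3s + 10v + 3 = 0, so (s, v) = (21/109, -39/109).
The Hessian has h_{ss} = -10, h_{vv} = 10, h_{sv} = 3, giving D = -109 < 0, so the point is a saddle point.
h(21/109, -39/109) = -245/109.

-245/109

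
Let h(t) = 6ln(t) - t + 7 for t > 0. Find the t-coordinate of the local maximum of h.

6

h'(t) = 6/t − 1 = 0 gives t = 6.
h''(t) = -6/t², which is negative for t > 0, so this is a local maximum.
h(6) = 6·ln(6) - 6 + 7 ≈ 11.7506.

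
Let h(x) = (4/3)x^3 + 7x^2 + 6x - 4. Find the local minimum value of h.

Critical points: h'(x) = 4x^2 + 14x + 6 vanishes at x = -3, -1/2.
h''(x) = 8x + 14. h''(-3) = -10 < 0 ⇒ local maximum; h''(-1/2) = 10 > 0 ⇒ local minimum.
So the local minimum value is h(-1/2) = -65/12.

-65/12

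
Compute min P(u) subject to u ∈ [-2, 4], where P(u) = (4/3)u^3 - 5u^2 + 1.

-89/3

The derivative is 4u^2 - 10u, which vanishes at u = 0 and u = 5/2.
Evaluating at the critical points and endpoints: P(-2) = -89/3, P(0) = 1, P(5/2) = -113/12, P(4) = 19/3.
Hence the absolute minimum is -89/3 at u = -2.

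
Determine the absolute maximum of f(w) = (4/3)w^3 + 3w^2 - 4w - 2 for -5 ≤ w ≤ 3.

f'(w) = 4w^2 + 6w - 4, which vanishes at w = -2 and w = 1/2.
Evaluating at the critical points and endpoints: f(-5) = -221/3; f(-2) = 22/3; f(1/2) = -37/12; f(3) = 49.
The maximum over the interval is 49, attained at w = 3.

49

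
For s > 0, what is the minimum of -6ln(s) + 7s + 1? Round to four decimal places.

f'(s) = -6/s + 7 = 0 gives s = 6/7.
f''(s) = 6/s², which is positive for s > 0, so this is a local minimum.
f(6/7) = -6·ln(6/7) + 6 + 1 ≈ 7.9249.

7.9249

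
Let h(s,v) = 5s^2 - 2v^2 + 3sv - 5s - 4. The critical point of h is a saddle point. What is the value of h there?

-246/49

∂h/∂s = 10s + 3v - 5 = 0 and ∂h/∂v = 3s - 4v = 0, so (s, v) = (20/49, 15/49).
The Hessian has h_{ss} = 10, h_{vv} = -4, h_{sv} = 3, giving D = -49 < 0, so the point is a saddle point.
h(20/49, 15/49) = -246/49.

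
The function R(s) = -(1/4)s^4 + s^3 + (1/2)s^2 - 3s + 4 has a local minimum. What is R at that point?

Critical points: R'(s) = -s^3 + 3s^2 + s - 3 vanishes at s = -1, 1, 3.
Since R''(s) = -3s^2 + 6s + 1, we get R''(-1) = -8 < 0 ⇒ local maximum; R''(1) = 4 > 0 ⇒ local minimum; R''(3) = -8 < 0 ⇒ local maximum.
So the local minimum value is R(1) = 9/4.

9/4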